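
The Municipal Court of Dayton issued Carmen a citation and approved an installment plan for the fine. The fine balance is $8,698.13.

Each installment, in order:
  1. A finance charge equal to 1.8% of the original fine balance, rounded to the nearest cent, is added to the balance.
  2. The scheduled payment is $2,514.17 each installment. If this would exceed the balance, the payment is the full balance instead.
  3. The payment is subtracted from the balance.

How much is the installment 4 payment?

$1,781.90

# | Opening | Interest | Payment | End bal
1 | $8,698.13 | $156.57 | $2,514.17 | $6,340.53
2 | $6,340.53 | $156.57 | $2,514.17 | $3,982.93
3 | $3,982.93 | $156.57 | $2,514.17 | $1,625.33
4 | $1,625.33 | $156.57 | $1,781.90 | $0.00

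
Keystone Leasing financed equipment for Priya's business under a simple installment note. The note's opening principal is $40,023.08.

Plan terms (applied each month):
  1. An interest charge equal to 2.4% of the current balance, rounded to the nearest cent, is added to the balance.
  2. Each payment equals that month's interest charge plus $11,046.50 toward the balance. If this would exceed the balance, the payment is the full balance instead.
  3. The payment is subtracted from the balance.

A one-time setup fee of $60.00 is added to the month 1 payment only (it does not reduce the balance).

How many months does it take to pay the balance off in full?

Month 1: $40,023.08 +$960.55 interest = $40,983.63; pay $12,007.05 (+ $60.00 fee) → $28,976.58
Month 2: $28,976.58 +$695.44 interest = $29,672.02; pay $11,741.94 → $17,930.08
Month 3: $17,930.08 +$430.32 interest = $18,360.40; pay $11,476.82 → $6,883.58
Month 4: $6,883.58 +$165.21 interest = $7,048.79; pay $7,048.79 → $0.00
Balance reaches $0.00 in month 4.

4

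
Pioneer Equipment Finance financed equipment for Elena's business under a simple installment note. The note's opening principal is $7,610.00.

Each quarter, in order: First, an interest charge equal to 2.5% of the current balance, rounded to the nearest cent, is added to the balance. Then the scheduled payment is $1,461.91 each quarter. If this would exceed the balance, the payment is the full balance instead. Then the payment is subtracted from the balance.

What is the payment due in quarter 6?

Quarter 1: $7,610.00 +$190.25 interest = $7,800.25; pay $1,461.91 → $6,338.34
Quarter 2: $6,338.34 +$158.46 interest = $6,496.80; pay $1,461.91 → $5,034.89
Quarter 3: $5,034.89 +$125.87 interest = $5,160.76; pay $1,461.91 → $3,698.85
Quarter 4: $3,698.85 +$92.47 interest = $3,791.32; pay $1,461.91 → $2,329.41
Quarter 5: $2,329.41 +$58.24 interest = $2,387.65; pay $1,461.91 → $925.74
Quarter 6: $925.74 +$23.14 interest = $948.88; pay $948.88 → $0.00

$948.88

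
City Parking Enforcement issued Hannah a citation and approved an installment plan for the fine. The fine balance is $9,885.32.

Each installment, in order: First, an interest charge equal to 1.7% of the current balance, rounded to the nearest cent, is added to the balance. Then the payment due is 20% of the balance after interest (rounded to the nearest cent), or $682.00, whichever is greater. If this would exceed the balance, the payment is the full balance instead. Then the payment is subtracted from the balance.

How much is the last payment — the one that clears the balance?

# | Opening | Interest | Payment | End bal
1 | $9,885.32 | $168.05 | $2,010.67 | $8,042.70
2 | $8,042.70 | $136.73 | $1,635.89 | $6,543.54
3 | $6,543.54 | $111.24 | $1,330.96 | $5,323.82
4 | $5,323.82 | $90.50 | $1,082.86 | $4,331.46
5 | $4,331.46 | $73.63 | $881.02 | $3,524.07
6 | $3,524.07 | $59.91 | $716.80 | $2,867.18
7 | $2,867.18 | $48.74 | $682.00 | $2,233.92
8 | $2,233.92 | $37.98 | $682.00 | $1,589.90
9 | $1,589.90 | $27.03 | $682.00 | $934.93
10 | $934.93 | $15.89 | $682.00 | $268.82
11 | $268.82 | $4.57 | $273.39 | $0.00

$273.39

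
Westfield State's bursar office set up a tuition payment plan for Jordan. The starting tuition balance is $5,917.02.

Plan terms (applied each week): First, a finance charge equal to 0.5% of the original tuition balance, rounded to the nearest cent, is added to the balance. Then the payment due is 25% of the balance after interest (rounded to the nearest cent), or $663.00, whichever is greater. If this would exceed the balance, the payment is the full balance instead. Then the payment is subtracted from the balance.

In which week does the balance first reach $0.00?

Week 1: $5,917.02 +$29.59 interest = $5,946.61; pay $1,486.65 → $4,459.96
Week 2: $4,459.96 +$29.59 interest = $4,489.55; pay $1,122.39 → $3,367.16
Week 3: $3,367.16 +$29.59 interest = $3,396.75; pay $849.19 → $2,547.56
Week 4: $2,547.56 +$29.59 interest = $2,577.15; pay $663.00 → $1,914.15
Week 5: $1,914.15 +$29.59 interest = $1,943.74; pay $663.00 → $1,280.74
Week 6: $1,280.74 +$29.59 interest = $1,310.33; pay $663.00 → $647.33
Week 7: $647.33 +$29.59 interest = $676.92; pay $663.00 → $13.92
Week 8: $13.92 +$29.59 interest = $43.51; pay $43.51 → $0.00
Balance reaches $0.00 in week 8.

8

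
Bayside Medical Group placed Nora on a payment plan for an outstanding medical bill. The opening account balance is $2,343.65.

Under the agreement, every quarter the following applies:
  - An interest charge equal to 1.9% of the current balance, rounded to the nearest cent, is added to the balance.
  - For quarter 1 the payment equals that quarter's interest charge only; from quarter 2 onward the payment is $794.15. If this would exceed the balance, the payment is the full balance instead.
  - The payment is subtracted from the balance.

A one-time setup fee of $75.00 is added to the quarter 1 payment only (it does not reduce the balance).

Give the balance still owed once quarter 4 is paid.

# | Opening | Interest | Payment | Fee | End bal
1 | $2,343.65 | $44.53 | $44.53 | $75.00 | $2,343.65
2 | $2,343.65 | $44.53 | $794.15 | — | $1,594.03
3 | $1,594.03 | $30.29 | $794.15 | — | $830.17
4 | $830.17 | $15.77 | $794.15 | — | $51.79

$51.79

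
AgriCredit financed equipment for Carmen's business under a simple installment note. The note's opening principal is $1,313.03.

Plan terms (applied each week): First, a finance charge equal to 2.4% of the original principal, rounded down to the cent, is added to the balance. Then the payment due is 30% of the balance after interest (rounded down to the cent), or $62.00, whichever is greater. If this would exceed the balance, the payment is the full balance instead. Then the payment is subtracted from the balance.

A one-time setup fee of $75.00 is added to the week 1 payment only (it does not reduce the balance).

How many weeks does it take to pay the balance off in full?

# | Opening | Interest | Payment | Fee | End bal
1 | $1,313.03 | $31.51 | $403.36 | $75.00 | $941.18
2 | $941.18 | $31.51 | $291.80 | — | $680.89
3 | $680.89 | $31.51 | $213.72 | — | $498.68
4 | $498.68 | $31.51 | $159.05 | — | $371.14
5 | $371.14 | $31.51 | $120.79 | — | $281.86
6 | $281.86 | $31.51 | $94.01 | — | $219.36
7 | $219.36 | $31.51 | $75.26 | — | $175.61
8 | $175.61 | $31.51 | $62.13 | — | $144.99
9 | $144.99 | $31.51 | $62.00 | — | $114.50
10 | $114.50 | $31.51 | $62.00 | — | $84.01
11 | $84.01 | $31.51 | $62.00 | — | $53.52
12 | $53.52 | $31.51 | $62.00 | — | $23.03
13 | $23.03 | $31.51 | $54.54 | — | $0.00
Balance reaches $0.00 in week 13.

13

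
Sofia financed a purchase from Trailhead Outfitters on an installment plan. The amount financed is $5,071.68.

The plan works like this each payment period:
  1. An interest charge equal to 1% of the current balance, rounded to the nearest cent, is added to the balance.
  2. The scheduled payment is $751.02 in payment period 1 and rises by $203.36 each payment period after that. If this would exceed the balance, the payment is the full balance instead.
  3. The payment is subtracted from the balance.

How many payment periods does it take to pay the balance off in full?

Payment period 1: $5,071.68 +$50.72 interest = $5,122.40; pay $751.02 → $4,371.38
Payment period 2: $4,371.38 +$43.71 interest = $4,415.09; pay $954.38 → $3,460.71
Payment period 3: $3,460.71 +$34.61 interest = $3,495.32; pay $1,157.74 → $2,337.58
Payment period 4: $2,337.58 +$23.38 interest = $2,360.96; pay $1,361.10 → $999.86
Payment period 5: $999.86 +$10.00 interest = $1,009.86; pay $1,009.86 → $0.00
Balance reaches $0.00 in payment period 5.

5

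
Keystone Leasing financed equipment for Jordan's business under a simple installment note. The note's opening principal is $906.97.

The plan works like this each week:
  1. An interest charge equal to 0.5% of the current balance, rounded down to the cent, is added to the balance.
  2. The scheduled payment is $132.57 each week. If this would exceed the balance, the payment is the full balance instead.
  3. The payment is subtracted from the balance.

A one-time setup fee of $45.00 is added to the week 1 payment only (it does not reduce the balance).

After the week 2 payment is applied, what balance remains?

$650.25

Week 1: opening $906.97; interest $4.53 → $911.50; payment $132.57 (+ $45.00 fee); balance $778.93
Week 2: opening $778.93; interest $3.89 → $782.82; payment $132.57; balance $650.25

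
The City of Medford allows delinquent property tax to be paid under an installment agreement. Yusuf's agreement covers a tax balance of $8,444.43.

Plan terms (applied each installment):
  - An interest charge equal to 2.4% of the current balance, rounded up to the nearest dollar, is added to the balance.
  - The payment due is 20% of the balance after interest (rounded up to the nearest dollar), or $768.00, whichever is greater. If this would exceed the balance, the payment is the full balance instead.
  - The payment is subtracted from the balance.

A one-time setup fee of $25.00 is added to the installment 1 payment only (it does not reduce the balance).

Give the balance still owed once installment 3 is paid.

$4,643.43

Installment 1: opening $8,444.43; interest $203.00 → $8,647.43; payment $1,730.00 (+ $25.00 fee); balance $6,917.43
Installment 2: opening $6,917.43; interest $167.00 → $7,084.43; payment $1,417.00; balance $5,667.43
Installment 3: opening $5,667.43; interest $137.00 → $5,804.43; payment $1,161.00; balance $4,643.43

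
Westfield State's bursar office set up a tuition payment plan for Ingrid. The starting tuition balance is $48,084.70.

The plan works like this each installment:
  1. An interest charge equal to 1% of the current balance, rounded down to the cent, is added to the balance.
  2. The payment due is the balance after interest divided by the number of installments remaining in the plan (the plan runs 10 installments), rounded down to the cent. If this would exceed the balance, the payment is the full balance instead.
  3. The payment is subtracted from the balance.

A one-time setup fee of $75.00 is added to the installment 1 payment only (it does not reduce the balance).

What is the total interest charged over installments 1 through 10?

$2,725.54

Installment 1: $48,084.70 +$480.84 interest = $48,565.54; pay $4,856.55 (+ $75.00 fee) → $43,708.99
Installment 2: $43,708.99 +$437.08 interest = $44,146.07; pay $4,905.11 → $39,240.96
Installment 3: $39,240.96 +$392.40 interest = $39,633.36; pay $4,954.17 → $34,679.19
Installment 4: $34,679.19 +$346.79 interest = $35,025.98; pay $5,003.71 → $30,022.27
Installment 5: $30,022.27 +$300.22 interest = $30,322.49; pay $5,053.74 → $25,268.75
Installment 6: $25,268.75 +$252.68 interest = $25,521.43; pay $5,104.28 → $20,417.15
Installment 7: $20,417.15 +$204.17 interest = $20,621.32; pay $5,155.33 → $15,465.99
Installment 8: $15,465.99 +$154.65 interest = $15,620.64; pay $5,206.88 → $10,413.76
Installment 9: $10,413.76 +$104.13 interest = $10,517.89; pay $5,258.94 → $5,258.95
Installment 10: $5,258.95 +$52.58 interest = $5,311.53; pay $5,311.53 → $0.00
Total interest: $480.84 + $437.08 + $392.40 + $346.79 + $300.22 + $252.68 + $204.17 + $154.65 + $104.13 + $52.58 = $2,725.54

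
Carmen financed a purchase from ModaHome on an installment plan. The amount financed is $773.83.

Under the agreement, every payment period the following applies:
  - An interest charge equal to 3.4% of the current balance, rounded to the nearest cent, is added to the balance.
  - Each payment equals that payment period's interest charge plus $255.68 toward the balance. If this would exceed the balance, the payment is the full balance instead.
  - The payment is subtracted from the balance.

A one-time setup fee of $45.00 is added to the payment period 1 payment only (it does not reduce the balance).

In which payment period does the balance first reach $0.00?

# | Opening | Interest | Payment | Fee | End bal
1 | $773.83 | $26.31 | $281.99 | $45.00 | $518.15
2 | $518.15 | $17.62 | $273.30 | — | $262.47
3 | $262.47 | $8.92 | $264.60 | — | $6.79
4 | $6.79 | $0.23 | $7.02 | — | $0.00
Balance reaches $0.00 in payment period 4.

4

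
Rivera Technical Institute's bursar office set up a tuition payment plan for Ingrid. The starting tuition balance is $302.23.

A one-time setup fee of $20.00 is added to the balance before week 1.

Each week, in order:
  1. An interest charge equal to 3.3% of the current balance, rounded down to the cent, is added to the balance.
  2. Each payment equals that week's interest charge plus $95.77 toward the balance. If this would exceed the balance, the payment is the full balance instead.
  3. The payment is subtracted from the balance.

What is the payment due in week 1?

$106.40

Week 1: opening $322.23; interest $10.63 → $332.86; payment $106.40; balance $226.46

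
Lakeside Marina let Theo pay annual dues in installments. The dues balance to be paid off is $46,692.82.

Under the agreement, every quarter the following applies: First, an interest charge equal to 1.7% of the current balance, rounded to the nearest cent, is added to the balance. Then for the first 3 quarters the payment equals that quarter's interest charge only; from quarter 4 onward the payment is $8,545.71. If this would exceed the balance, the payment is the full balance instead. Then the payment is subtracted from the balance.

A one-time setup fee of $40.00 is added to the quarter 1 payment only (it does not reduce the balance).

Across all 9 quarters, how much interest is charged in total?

$5,121.89

Quarter 1: $46,692.82 +$793.78 interest = $47,486.60; pay $793.78 (+ $40.00 fee) → $46,692.82
Quarter 2: $46,692.82 +$793.78 interest = $47,486.60; pay $793.78 → $46,692.82
Quarter 3: $46,692.82 +$793.78 interest = $47,486.60; pay $793.78 → $46,692.82
Quarter 4: $46,692.82 +$793.78 interest = $47,486.60; pay $8,545.71 → $38,940.89
Quarter 5: $38,940.89 +$662.00 interest = $39,602.89; pay $8,545.71 → $31,057.18
Quarter 6: $31,057.18 +$527.97 interest = $31,585.15; pay $8,545.71 → $23,039.44
Quarter 7: $23,039.44 +$391.67 interest = $23,431.11; pay $8,545.71 → $14,885.40
Quarter 8: $14,885.40 +$253.05 interest = $15,138.45; pay $8,545.71 → $6,592.74
Quarter 9: $6,592.74 +$112.08 interest = $6,704.82; pay $6,704.82 → $0.00
Total interest: $793.78 + $793.78 + $793.78 + $793.78 + $662.00 + $527.97 + $391.67 + $253.05 + $112.08 = $5,121.89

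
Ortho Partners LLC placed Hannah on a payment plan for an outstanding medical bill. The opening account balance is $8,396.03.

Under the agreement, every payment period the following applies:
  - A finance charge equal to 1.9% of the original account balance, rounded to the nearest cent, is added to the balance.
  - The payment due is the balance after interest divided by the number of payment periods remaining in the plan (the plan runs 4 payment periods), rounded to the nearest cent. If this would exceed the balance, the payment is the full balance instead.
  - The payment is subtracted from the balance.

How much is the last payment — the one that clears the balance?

$2,431.34

Payment period 1: $8,396.03 +$159.52 interest = $8,555.55; pay $2,138.89 → $6,416.66
Payment period 2: $6,416.66 +$159.52 interest = $6,576.18; pay $2,192.06 → $4,384.12
Payment period 3: $4,384.12 +$159.52 interest = $4,543.64; pay $2,271.82 → $2,271.82
Payment period 4: $2,271.82 +$159.52 interest = $2,431.34; pay $2,431.34 → $0.00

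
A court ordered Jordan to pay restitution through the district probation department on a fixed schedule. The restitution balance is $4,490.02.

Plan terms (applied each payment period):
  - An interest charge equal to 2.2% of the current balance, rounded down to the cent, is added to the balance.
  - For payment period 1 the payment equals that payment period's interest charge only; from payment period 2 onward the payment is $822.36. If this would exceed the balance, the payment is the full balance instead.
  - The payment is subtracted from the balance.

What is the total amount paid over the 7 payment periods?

$4,935.56

# | Opening | Interest | Payment | End bal
1 | $4,490.02 | $98.78 | $98.78 | $4,490.02
2 | $4,490.02 | $98.78 | $822.36 | $3,766.44
3 | $3,766.44 | $82.86 | $822.36 | $3,026.94
4 | $3,026.94 | $66.59 | $822.36 | $2,271.17
5 | $2,271.17 | $49.96 | $822.36 | $1,498.77
6 | $1,498.77 | $32.97 | $822.36 | $709.38
7 | $709.38 | $15.60 | $724.98 | $0.00
Total paid: $4,935.56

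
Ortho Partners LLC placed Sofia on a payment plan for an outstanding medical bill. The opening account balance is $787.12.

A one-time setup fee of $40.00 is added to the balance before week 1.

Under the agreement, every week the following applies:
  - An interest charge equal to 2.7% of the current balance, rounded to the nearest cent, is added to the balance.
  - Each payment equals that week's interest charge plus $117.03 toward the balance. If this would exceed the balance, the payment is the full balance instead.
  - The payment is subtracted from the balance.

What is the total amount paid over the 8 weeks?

$917.28

Week 1: opening $827.12; interest $22.33 → $849.45; payment $139.36; balance $710.09
Week 2: opening $710.09; interest $19.17 → $729.26; payment $136.20; balance $593.06
Week 3: opening $593.06; interest $16.01 → $609.07; payment $133.04; balance $476.03
Week 4: opening $476.03; interest $12.85 → $488.88; payment $129.88; balance $359.00
Week 5: opening $359.00; interest $9.69 → $368.69; payment $126.72; balance $241.97
Week 6: opening $241.97; interest $6.53 → $248.50; payment $123.56; balance $124.94
Week 7: opening $124.94; interest $3.37 → $128.31; payment $120.40; balance $7.91
Week 8: opening $7.91; interest $0.21 → $8.12; payment $8.12; balance $0.00
Total paid: $917.28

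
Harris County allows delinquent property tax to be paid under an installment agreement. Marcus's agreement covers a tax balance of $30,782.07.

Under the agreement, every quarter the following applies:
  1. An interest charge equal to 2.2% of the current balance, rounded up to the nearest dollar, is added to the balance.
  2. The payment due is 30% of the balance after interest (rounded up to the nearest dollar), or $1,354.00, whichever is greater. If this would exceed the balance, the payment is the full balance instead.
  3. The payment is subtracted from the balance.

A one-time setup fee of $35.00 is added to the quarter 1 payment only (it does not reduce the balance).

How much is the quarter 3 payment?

$4,831.00

# | Opening | Interest | Payment | Fee | End bal
1 | $30,782.07 | $678.00 | $9,439.00 | $35.00 | $22,021.07
2 | $22,021.07 | $485.00 | $6,752.00 | — | $15,754.07
3 | $15,754.07 | $347.00 | $4,831.00 | — | $11,270.07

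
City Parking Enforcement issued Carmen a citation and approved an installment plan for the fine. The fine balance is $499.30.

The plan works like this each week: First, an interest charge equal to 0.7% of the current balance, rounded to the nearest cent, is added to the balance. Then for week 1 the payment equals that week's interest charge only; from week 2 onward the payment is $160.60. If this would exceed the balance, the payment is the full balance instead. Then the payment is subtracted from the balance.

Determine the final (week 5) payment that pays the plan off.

$24.86

# | Opening | Interest | Payment | End bal
1 | $499.30 | $3.50 | $3.50 | $499.30
2 | $499.30 | $3.50 | $160.60 | $342.20
3 | $342.20 | $2.40 | $160.60 | $184.00
4 | $184.00 | $1.29 | $160.60 | $24.69
5 | $24.69 | $0.17 | $24.86 | $0.00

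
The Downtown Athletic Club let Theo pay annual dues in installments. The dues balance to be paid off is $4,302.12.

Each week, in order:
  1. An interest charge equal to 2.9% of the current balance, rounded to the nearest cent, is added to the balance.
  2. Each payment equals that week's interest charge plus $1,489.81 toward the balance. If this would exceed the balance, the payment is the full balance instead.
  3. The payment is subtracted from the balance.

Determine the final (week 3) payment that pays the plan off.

$1,360.85

Week 1: $4,302.12 +$124.76 interest = $4,426.88; pay $1,614.57 → $2,812.31
Week 2: $2,812.31 +$81.56 interest = $2,893.87; pay $1,571.37 → $1,322.50
Week 3: $1,322.50 +$38.35 interest = $1,360.85; pay $1,360.85 → $0.00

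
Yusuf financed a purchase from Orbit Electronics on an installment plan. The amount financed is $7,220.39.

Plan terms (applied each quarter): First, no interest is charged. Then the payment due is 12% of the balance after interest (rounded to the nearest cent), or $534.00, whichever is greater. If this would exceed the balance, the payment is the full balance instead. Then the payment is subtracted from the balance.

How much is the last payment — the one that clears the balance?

$58.03

Quarter 1: opening $7,220.39; payment $866.45; balance $6,353.94
Quarter 2: opening $6,353.94; payment $762.47; balance $5,591.47
Quarter 3: opening $5,591.47; payment $670.98; balance $4,920.49
Quarter 4: opening $4,920.49; payment $590.46; balance $4,330.03
Quarter 5: opening $4,330.03; payment $534.00; balance $3,796.03
Quarter 6: opening $3,796.03; payment $534.00; balance $3,262.03
Quarter 7: opening $3,262.03; payment $534.00; balance $2,728.03
Quarter 8: opening $2,728.03; payment $534.00; balance $2,194.03
Quarter 9: opening $2,194.03; payment $534.00; balance $1,660.03
Quarter 10: opening $1,660.03; payment $534.00; balance $1,126.03
Quarter 11: opening $1,126.03; payment $534.00; balance $592.03
Quarter 12: opening $592.03; payment $534.00; balance $58.03
Quarter 13: opening $58.03; payment $58.03; balance $0.00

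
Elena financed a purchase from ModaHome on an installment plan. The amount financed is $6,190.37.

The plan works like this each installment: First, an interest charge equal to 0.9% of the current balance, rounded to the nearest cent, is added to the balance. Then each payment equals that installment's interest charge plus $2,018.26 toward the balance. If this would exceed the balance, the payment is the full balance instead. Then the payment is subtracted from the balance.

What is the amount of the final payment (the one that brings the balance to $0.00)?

$136.81

Installment 1: $6,190.37 +$55.71 interest = $6,246.08; pay $2,073.97 → $4,172.11
Installment 2: $4,172.11 +$37.55 interest = $4,209.66; pay $2,055.81 → $2,153.85
Installment 3: $2,153.85 +$19.38 interest = $2,173.23; pay $2,037.64 → $135.59
Installment 4: $135.59 +$1.22 interest = $136.81; pay $136.81 → $0.00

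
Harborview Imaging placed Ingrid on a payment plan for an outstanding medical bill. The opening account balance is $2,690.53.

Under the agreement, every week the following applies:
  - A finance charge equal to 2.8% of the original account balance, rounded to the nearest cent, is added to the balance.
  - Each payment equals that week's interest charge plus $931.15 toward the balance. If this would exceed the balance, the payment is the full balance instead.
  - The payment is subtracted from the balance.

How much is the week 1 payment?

$1,006.48

# | Opening | Interest | Payment | End bal
1 | $2,690.53 | $75.33 | $1,006.48 | $1,759.38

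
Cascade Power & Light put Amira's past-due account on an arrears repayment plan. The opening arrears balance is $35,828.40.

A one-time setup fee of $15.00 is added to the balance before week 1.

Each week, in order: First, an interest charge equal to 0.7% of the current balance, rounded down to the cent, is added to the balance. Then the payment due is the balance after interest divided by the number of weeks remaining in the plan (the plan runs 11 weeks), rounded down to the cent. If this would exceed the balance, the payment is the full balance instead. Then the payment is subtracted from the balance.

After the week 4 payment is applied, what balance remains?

$23,454.84

Week 1: opening $35,843.40; interest $250.90 → $36,094.30; payment $3,281.30; balance $32,813.00
Week 2: opening $32,813.00; interest $229.69 → $33,042.69; payment $3,304.26; balance $29,738.43
Week 3: opening $29,738.43; interest $208.16 → $29,946.59; payment $3,327.39; balance $26,619.20
Week 4: opening $26,619.20; interest $186.33 → $26,805.53; payment $3,350.69; balance $23,454.84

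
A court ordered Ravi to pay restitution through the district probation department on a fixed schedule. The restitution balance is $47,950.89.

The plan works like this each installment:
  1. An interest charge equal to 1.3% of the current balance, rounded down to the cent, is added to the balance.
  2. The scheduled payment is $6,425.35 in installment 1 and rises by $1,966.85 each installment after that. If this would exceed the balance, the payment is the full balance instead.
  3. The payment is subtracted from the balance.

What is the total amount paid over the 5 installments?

Installment 1: opening $47,950.89; interest $623.36 → $48,574.25; payment $6,425.35; balance $42,148.90
Installment 2: opening $42,148.90; interest $547.93 → $42,696.83; payment $8,392.20; balance $34,304.63
Installment 3: opening $34,304.63; interest $445.96 → $34,750.59; payment $10,359.05; balance $24,391.54
Installment 4: opening $24,391.54; interest $317.09 → $24,708.63; payment $12,325.90; balance $12,382.73
Installment 5: opening $12,382.73; interest $160.97 → $12,543.70; payment $12,543.70; balance $0.00
Total paid: $50,046.20

$50,046.20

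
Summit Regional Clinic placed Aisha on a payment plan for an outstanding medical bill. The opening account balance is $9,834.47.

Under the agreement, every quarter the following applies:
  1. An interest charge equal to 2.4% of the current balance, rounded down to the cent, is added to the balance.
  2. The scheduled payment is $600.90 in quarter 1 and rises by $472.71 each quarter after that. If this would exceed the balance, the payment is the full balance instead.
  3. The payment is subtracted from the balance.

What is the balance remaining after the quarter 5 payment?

Quarter 1: $9,834.47 +$236.02 interest = $10,070.49; pay $600.90 → $9,469.59
Quarter 2: $9,469.59 +$227.27 interest = $9,696.86; pay $1,073.61 → $8,623.25
Quarter 3: $8,623.25 +$206.95 interest = $8,830.20; pay $1,546.32 → $7,283.88
Quarter 4: $7,283.88 +$174.81 interest = $7,458.69; pay $2,019.03 → $5,439.66
Quarter 5: $5,439.66 +$130.55 interest = $5,570.21; pay $2,491.74 → $3,078.47

$3,078.47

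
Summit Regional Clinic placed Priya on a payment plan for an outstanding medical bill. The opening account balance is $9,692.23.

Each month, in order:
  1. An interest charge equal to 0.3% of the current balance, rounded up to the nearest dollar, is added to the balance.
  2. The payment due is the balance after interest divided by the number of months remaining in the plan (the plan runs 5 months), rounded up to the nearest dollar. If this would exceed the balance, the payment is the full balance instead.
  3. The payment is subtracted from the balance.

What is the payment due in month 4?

# | Opening | Interest | Payment | End bal
1 | $9,692.23 | $30.00 | $1,945.00 | $7,777.23
2 | $7,777.23 | $24.00 | $1,951.00 | $5,850.23
3 | $5,850.23 | $18.00 | $1,957.00 | $3,911.23
4 | $3,911.23 | $12.00 | $1,962.00 | $1,961.23

$1,962.00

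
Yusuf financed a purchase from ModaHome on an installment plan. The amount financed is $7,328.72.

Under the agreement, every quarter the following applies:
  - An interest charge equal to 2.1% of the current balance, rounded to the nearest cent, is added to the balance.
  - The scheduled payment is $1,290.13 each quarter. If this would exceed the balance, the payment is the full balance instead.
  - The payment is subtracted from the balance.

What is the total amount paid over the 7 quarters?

Quarter 1: opening $7,328.72; interest $153.90 → $7,482.62; payment $1,290.13; balance $6,192.49
Quarter 2: opening $6,192.49; interest $130.04 → $6,322.53; payment $1,290.13; balance $5,032.40
Quarter 3: opening $5,032.40; interest $105.68 → $5,138.08; payment $1,290.13; balance $3,847.95
Quarter 4: opening $3,847.95; interest $80.81 → $3,928.76; payment $1,290.13; balance $2,638.63
Quarter 5: opening $2,638.63; interest $55.41 → $2,694.04; payment $1,290.13; balance $1,403.91
Quarter 6: opening $1,403.91; interest $29.48 → $1,433.39; payment $1,290.13; balance $143.26
Quarter 7: opening $143.26; interest $3.01 → $146.27; payment $146.27; balance $0.00
Total paid: $7,887.05

$7,887.05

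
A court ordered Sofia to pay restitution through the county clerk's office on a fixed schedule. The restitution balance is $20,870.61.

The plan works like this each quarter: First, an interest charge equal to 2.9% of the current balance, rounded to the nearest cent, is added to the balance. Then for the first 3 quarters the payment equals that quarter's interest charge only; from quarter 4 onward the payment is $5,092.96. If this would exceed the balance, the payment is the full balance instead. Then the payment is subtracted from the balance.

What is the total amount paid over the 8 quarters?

$24,372.87

Quarter 1: $20,870.61 +$605.25 interest = $21,475.86; pay $605.25 → $20,870.61
Quarter 2: $20,870.61 +$605.25 interest = $21,475.86; pay $605.25 → $20,870.61
Quarter 3: $20,870.61 +$605.25 interest = $21,475.86; pay $605.25 → $20,870.61
Quarter 4: $20,870.61 +$605.25 interest = $21,475.86; pay $5,092.96 → $16,382.90
Quarter 5: $16,382.90 +$475.10 interest = $16,858.00; pay $5,092.96 → $11,765.04
Quarter 6: $11,765.04 +$341.19 interest = $12,106.23; pay $5,092.96 → $7,013.27
Quarter 7: $7,013.27 +$203.38 interest = $7,216.65; pay $5,092.96 → $2,123.69
Quarter 8: $2,123.69 +$61.59 interest = $2,185.28; pay $2,185.28 → $0.00
Total paid: $24,372.87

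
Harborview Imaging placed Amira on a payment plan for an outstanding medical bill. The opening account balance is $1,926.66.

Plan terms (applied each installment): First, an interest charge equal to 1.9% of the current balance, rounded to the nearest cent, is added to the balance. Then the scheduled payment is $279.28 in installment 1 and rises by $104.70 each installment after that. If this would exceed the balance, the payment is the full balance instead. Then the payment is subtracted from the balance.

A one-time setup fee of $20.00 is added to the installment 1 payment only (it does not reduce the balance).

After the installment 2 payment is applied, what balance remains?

$1,332.01

Installment 1: opening $1,926.66; interest $36.61 → $1,963.27; payment $279.28 (+ $20.00 fee); balance $1,683.99
Installment 2: opening $1,683.99; interest $32.00 → $1,715.99; payment $383.98; balance $1,332.01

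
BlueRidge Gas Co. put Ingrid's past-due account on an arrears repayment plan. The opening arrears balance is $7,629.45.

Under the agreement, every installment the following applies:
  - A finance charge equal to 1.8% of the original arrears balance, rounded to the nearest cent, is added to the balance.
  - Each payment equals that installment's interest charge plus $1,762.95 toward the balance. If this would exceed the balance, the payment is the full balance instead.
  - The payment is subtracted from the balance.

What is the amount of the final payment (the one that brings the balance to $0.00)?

$714.98

Installment 1: opening $7,629.45; interest $137.33 → $7,766.78; payment $1,900.28; balance $5,866.50
Installment 2: opening $5,866.50; interest $137.33 → $6,003.83; payment $1,900.28; balance $4,103.55
Installment 3: opening $4,103.55; interest $137.33 → $4,240.88; payment $1,900.28; balance $2,340.60
Installment 4: opening $2,340.60; interest $137.33 → $2,477.93; payment $1,900.28; balance $577.65
Installment 5: opening $577.65; interest $137.33 → $714.98; payment $714.98; balance $0.00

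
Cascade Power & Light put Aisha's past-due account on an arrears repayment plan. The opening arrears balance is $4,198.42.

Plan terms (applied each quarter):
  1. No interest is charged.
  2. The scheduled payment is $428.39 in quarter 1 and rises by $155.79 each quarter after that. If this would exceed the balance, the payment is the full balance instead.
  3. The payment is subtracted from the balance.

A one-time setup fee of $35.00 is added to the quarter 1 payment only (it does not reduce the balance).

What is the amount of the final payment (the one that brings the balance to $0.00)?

Quarter 1: opening $4,198.42; payment $428.39 (+ $35.00 fee); balance $3,770.03
Quarter 2: opening $3,770.03; payment $584.18; balance $3,185.85
Quarter 3: opening $3,185.85; payment $739.97; balance $2,445.88
Quarter 4: opening $2,445.88; payment $895.76; balance $1,550.12
Quarter 5: opening $1,550.12; payment $1,051.55; balance $498.57
Quarter 6: opening $498.57; payment $498.57; balance $0.00

$498.57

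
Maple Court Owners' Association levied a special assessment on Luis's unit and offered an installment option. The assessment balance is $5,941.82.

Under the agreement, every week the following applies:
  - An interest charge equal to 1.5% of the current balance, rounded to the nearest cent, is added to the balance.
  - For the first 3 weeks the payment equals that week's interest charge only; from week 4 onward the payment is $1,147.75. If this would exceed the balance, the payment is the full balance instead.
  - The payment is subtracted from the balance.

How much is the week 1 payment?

Week 1: $5,941.82 +$89.13 interest = $6,030.95; pay $89.13 → $5,941.82

$89.13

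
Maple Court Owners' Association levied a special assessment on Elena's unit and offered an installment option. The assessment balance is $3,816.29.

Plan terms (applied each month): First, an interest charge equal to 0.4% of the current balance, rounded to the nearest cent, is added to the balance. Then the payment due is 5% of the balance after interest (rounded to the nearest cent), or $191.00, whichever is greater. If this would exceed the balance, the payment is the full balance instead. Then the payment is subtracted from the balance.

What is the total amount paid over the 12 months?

Month 1: opening $3,816.29; interest $15.27 → $3,831.56; payment $191.58; balance $3,639.98
Month 2: opening $3,639.98; interest $14.56 → $3,654.54; payment $191.00; balance $3,463.54
Month 3: opening $3,463.54; interest $13.85 → $3,477.39; payment $191.00; balance $3,286.39
Month 4: opening $3,286.39; interest $13.15 → $3,299.54; payment $191.00; balance $3,108.54
Month 5: opening $3,108.54; interest $12.43 → $3,120.97; payment $191.00; balance $2,929.97
Month 6: opening $2,929.97; interest $11.72 → $2,941.69; payment $191.00; balance $2,750.69
Month 7: opening $2,750.69; interest $11.00 → $2,761.69; payment $191.00; balance $2,570.69
Month 8: opening $2,570.69; interest $10.28 → $2,580.97; payment $191.00; balance $2,389.97
Month 9: opening $2,389.97; interest $9.56 → $2,399.53; payment $191.00; balance $2,208.53
Month 10: opening $2,208.53; interest $8.83 → $2,217.36; payment $191.00; balance $2,026.36
Month 11: opening $2,026.36; interest $8.11 → $2,034.47; payment $191.00; balance $1,843.47
Month 12: opening $1,843.47; interest $7.37 → $1,850.84; payment $191.00; balance $1,659.84
Total paid: $2,292.58

$2,292.58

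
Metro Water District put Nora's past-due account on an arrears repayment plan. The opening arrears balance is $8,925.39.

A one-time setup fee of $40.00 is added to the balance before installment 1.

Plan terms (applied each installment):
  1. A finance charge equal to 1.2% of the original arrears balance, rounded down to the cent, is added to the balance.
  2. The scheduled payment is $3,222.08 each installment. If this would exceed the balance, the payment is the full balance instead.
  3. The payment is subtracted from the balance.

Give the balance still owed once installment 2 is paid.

Installment 1: $8,965.39 +$107.10 interest = $9,072.49; pay $3,222.08 → $5,850.41
Installment 2: $5,850.41 +$107.10 interest = $5,957.51; pay $3,222.08 → $2,735.43

$2,735.43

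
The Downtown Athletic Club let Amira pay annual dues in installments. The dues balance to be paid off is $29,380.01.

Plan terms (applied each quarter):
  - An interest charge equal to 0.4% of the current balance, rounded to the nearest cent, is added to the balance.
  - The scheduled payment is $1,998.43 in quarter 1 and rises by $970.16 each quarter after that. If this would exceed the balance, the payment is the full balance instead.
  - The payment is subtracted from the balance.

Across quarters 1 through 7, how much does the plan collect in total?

$29,907.23

# | Opening | Interest | Payment | End bal
1 | $29,380.01 | $117.52 | $1,998.43 | $27,499.10
2 | $27,499.10 | $110.00 | $2,968.59 | $24,640.51
3 | $24,640.51 | $98.56 | $3,938.75 | $20,800.32
4 | $20,800.32 | $83.20 | $4,908.91 | $15,974.61
5 | $15,974.61 | $63.90 | $5,879.07 | $10,159.44
6 | $10,159.44 | $40.64 | $6,849.23 | $3,350.85
7 | $3,350.85 | $13.40 | $3,364.25 | $0.00
Total paid: $29,907.23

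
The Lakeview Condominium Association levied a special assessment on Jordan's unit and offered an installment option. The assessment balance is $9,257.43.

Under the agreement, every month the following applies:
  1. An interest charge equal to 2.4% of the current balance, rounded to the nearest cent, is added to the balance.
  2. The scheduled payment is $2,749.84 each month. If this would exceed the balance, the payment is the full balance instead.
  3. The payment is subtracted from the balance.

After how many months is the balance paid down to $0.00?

Month 1: $9,257.43 +$222.18 interest = $9,479.61; pay $2,749.84 → $6,729.77
Month 2: $6,729.77 +$161.51 interest = $6,891.28; pay $2,749.84 → $4,141.44
Month 3: $4,141.44 +$99.39 interest = $4,240.83; pay $2,749.84 → $1,490.99
Month 4: $1,490.99 +$35.78 interest = $1,526.77; pay $1,526.77 → $0.00
Balance reaches $0.00 in month 4.

4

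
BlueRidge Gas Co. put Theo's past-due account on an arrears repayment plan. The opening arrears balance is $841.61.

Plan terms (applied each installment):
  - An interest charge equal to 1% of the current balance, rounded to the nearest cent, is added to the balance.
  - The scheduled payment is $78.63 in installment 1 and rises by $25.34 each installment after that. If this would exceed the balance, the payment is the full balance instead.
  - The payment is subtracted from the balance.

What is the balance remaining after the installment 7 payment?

# | Opening | Interest | Payment | End bal
1 | $841.61 | $8.42 | $78.63 | $771.40
2 | $771.40 | $7.71 | $103.97 | $675.14
3 | $675.14 | $6.75 | $129.31 | $552.58
4 | $552.58 | $5.53 | $154.65 | $403.46
5 | $403.46 | $4.03 | $179.99 | $227.50
6 | $227.50 | $2.28 | $205.33 | $24.45
7 | $24.45 | $0.24 | $24.69 | $0.00

$0.00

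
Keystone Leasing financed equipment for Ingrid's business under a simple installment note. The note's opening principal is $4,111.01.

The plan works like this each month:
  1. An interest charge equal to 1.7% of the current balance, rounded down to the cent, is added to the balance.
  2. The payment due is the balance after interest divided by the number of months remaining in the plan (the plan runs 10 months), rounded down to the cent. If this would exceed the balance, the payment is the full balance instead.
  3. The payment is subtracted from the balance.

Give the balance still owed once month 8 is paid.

Month 1: $4,111.01 +$69.88 interest = $4,180.89; pay $418.08 → $3,762.81
Month 2: $3,762.81 +$63.96 interest = $3,826.77; pay $425.19 → $3,401.58
Month 3: $3,401.58 +$57.82 interest = $3,459.40; pay $432.42 → $3,026.98
Month 4: $3,026.98 +$51.45 interest = $3,078.43; pay $439.77 → $2,638.66
Month 5: $2,638.66 +$44.85 interest = $2,683.51; pay $447.25 → $2,236.26
Month 6: $2,236.26 +$38.01 interest = $2,274.27; pay $454.85 → $1,819.42
Month 7: $1,819.42 +$30.93 interest = $1,850.35; pay $462.58 → $1,387.77
Month 8: $1,387.77 +$23.59 interest = $1,411.36; pay $470.45 → $940.91

$940.91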